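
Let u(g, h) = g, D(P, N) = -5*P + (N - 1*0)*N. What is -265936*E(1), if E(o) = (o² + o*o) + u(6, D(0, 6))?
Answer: -2127488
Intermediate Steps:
D(P, N) = N² - 5*P (D(P, N) = -5*P + (N + 0)*N = -5*P + N*N = -5*P + N² = N² - 5*P)
E(o) = 6 + 2*o² (E(o) = (o² + o*o) + 6 = (o² + o²) + 6 = 2*o² + 6 = 6 + 2*o²)
-265936*E(1) = -265936*(6 + 2*1²) = -265936*(6 + 2*1) = -265936*(6 + 2) = -265936*8 = -2127488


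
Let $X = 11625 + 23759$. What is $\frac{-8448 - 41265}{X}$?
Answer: $- \frac{49713}{35384} \approx -1.405$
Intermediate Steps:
$X = 35384$
$\frac{-8448 - 41265}{X} = \frac{-8448 - 41265}{35384} = \left(-49713\right) \frac{1}{35384} = - \frac{49713}{35384}$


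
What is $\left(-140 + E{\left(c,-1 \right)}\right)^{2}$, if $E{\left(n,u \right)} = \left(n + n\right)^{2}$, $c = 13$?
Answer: $287296$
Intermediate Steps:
$E{\left(n,u \right)} = 4 n^{2}$ ($E{\left(n,u \right)} = \left(2 n\right)^{2} = 4 n^{2}$)
$\left(-140 + E{\left(c,-1 \right)}\right)^{2} = \left(-140 + 4 \cdot 13^{2}\right)^{2} = \left(-140 + 4 \cdot 169\right)^{2} = \left(-140 + 676\right)^{2} = 536^{2} = 287296$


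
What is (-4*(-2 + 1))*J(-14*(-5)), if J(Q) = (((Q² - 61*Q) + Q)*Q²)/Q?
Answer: 196000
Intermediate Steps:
J(Q) = Q*(Q² - 60*Q) (J(Q) = ((Q² - 60*Q)*Q²)/Q = (Q²*(Q² - 60*Q))/Q = Q*(Q² - 60*Q))
(-4*(-2 + 1))*J(-14*(-5)) = (-4*(-2 + 1))*((-14*(-5))²*(-60 - 14*(-5))) = (-4*(-1))*(70²*(-60 + 70)) = 4*(4900*10) = 4*49000 = 196000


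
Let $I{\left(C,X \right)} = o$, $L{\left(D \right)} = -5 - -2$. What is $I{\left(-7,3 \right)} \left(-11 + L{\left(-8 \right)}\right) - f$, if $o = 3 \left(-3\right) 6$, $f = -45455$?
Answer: $46211$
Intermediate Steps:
$L{\left(D \right)} = -3$ ($L{\left(D \right)} = -5 + 2 = -3$)
$o = -54$ ($o = \left(-9\right) 6 = -54$)
$I{\left(C,X \right)} = -54$
$I{\left(-7,3 \right)} \left(-11 + L{\left(-8 \right)}\right) - f = - 54 \left(-11 - 3\right) - -45455 = \left(-54\right) \left(-14\right) + 45455 = 756 + 45455 = 46211$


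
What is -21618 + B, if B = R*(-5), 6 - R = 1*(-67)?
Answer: -21983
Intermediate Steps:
R = 73 (R = 6 - (-67) = 6 - 1*(-67) = 6 + 67 = 73)
B = -365 (B = 73*(-5) = -365)
-21618 + B = -21618 - 365 = -21983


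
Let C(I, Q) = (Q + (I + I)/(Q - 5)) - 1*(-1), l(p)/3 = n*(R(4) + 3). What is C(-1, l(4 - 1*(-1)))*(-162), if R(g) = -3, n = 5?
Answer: -1134/5 ≈ -226.80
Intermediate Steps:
l(p) = 0 (l(p) = 3*(5*(-3 + 3)) = 3*(5*0) = 3*0 = 0)
C(I, Q) = 1 + Q + 2*I/(-5 + Q) (C(I, Q) = (Q + (2*I)/(-5 + Q)) + 1 = (Q + 2*I/(-5 + Q)) + 1 = 1 + Q + 2*I/(-5 + Q))
C(-1, l(4 - 1*(-1)))*(-162) = ((-5 + 0² - 4*0 + 2*(-1))/(-5 + 0))*(-162) = ((-5 + 0 + 0 - 2)/(-5))*(-162) = -⅕*(-7)*(-162) = (7/5)*(-162) = -1134/5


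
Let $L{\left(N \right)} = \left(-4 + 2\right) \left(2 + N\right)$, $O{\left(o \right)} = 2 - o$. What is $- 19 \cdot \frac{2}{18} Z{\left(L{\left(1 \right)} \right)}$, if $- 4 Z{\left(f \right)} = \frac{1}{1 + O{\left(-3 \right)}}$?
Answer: $\frac{19}{216} \approx 0.087963$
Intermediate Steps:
$L{\left(N \right)} = -4 - 2 N$ ($L{\left(N \right)} = - 2 \left(2 + N\right) = -4 - 2 N$)
$Z{\left(f \right)} = - \frac{1}{24}$ ($Z{\left(f \right)} = - \frac{1}{4 \left(1 + \left(2 - -3\right)\right)} = - \frac{1}{4 \left(1 + \left(2 + 3\right)\right)} = - \frac{1}{4 \left(1 + 5\right)} = - \frac{1}{4 \cdot 6} = \left(- \frac{1}{4}\right) \frac{1}{6} = - \frac{1}{24}$)
$- 19 \cdot \frac{2}{18} Z{\left(L{\left(1 \right)} \right)} = - 19 \cdot \frac{2}{18} \left(- \frac{1}{24}\right) = - 19 \cdot 2 \cdot \frac{1}{18} \left(- \frac{1}{24}\right) = \left(-19\right) \frac{1}{9} \left(- \frac{1}{24}\right) = \left(- \frac{19}{9}\right) \left(- \frac{1}{24}\right) = \frac{19}{216}$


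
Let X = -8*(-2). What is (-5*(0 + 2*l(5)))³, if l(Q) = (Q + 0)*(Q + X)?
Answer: -1157625000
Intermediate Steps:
X = 16 (X = -4*(-4) = 16)
l(Q) = Q*(16 + Q) (l(Q) = (Q + 0)*(Q + 16) = Q*(16 + Q))
(-5*(0 + 2*l(5)))³ = (-5*(0 + 2*(5*(16 + 5))))³ = (-5*(0 + 2*(5*21)))³ = (-5*(0 + 2*105))³ = (-5*(0 + 210))³ = (-5*210)³ = (-1050)³ = -1157625000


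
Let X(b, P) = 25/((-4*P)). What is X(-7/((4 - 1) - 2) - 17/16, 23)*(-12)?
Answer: 75/23 ≈ 3.2609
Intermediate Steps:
X(b, P) = -25/(4*P) (X(b, P) = 25*(-1/(4*P)) = -25/(4*P))
X(-7/((4 - 1) - 2) - 17/16, 23)*(-12) = -25/4/23*(-12) = -25/4*1/23*(-12) = -25/92*(-12) = 75/23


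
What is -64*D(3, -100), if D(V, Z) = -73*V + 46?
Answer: 11072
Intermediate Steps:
D(V, Z) = 46 - 73*V
-64*D(3, -100) = -64*(46 - 73*3) = -64*(46 - 219) = -64*(-173) = 11072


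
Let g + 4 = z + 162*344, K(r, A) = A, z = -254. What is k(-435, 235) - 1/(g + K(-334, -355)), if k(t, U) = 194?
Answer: 10692309/55115 ≈ 194.00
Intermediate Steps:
g = 55470 (g = -4 + (-254 + 162*344) = -4 + (-254 + 55728) = -4 + 55474 = 55470)
k(-435, 235) - 1/(g + K(-334, -355)) = 194 - 1/(55470 - 355) = 194 - 1/55115 = 10692309/55115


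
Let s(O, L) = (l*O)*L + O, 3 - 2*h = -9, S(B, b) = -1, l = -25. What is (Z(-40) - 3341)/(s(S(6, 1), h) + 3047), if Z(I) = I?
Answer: -3381/3196 ≈ -1.0579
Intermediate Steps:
h = 6 (h = 3/2 - ½*(-9) = 3/2 + 9/2 = 6)
s(O, L) = O - 25*L*O (s(O, L) = (-25*O)*L + O = -25*L*O + O = O - 25*L*O)
(Z(-40) - 3341)/(s(S(6, 1), h) + 3047) = (-40 - 3341)/(-(1 - 25*6) + 3047) = -3381/(-(1 - 150) + 3047) = -3381/(-1*(-149) + 3047) = -3381/(149 + 3047) = -3381/3196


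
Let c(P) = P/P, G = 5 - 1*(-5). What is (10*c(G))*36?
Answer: 360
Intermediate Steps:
G = 10 (G = 5 + 5 = 10)
c(P) = 1
(10*c(G))*36 = (10*1)*36 = 10*36 = 360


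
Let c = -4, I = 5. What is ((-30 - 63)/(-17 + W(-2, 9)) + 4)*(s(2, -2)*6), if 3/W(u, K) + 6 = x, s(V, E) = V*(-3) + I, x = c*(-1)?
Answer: -2004/37 ≈ -54.162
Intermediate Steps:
x = 4 (x = -4*(-1) = 4)
s(V, E) = 5 - 3*V (s(V, E) = V*(-3) + 5 = -3*V + 5 = 5 - 3*V)
W(u, K) = -3/2 (W(u, K) = 3/(-6 + 4) = 3/(-2) = 3*(-1/2) = -3/2)
((-30 - 63)/(-17 + W(-2, 9)) + 4)*(s(2, -2)*6) = ((-30 - 63)/(-17 - 3/2) + 4)*((5 - 3*2)*6) = (-93/(-37/2) + 4)*((5 - 6)*6) = (-93*(-2/37) + 4)*(-1*6) = (186/37 + 4)*(-6) = (334/37)*(-6) = -2004/37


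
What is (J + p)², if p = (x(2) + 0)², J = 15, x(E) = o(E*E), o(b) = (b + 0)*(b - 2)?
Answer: 6241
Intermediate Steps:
o(b) = b*(-2 + b)
x(E) = E²*(-2 + E²) (x(E) = (E*E)*(-2 + E*E) = E²*(-2 + E²))
p = 64 (p = (2²*(-2 + 2²) + 0)² = (4*(-2 + 4) + 0)² = (4*2 + 0)² = (8 + 0)² = 8² = 64)
(J + p)² = (15 + 64)² = 79² = 6241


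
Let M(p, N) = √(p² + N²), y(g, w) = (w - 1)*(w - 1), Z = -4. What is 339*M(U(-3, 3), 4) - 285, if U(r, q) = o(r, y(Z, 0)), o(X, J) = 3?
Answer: 1410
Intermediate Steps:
y(g, w) = (-1 + w)² (y(g, w) = (-1 + w)*(-1 + w) = (-1 + w)²)
U(r, q) = 3
M(p, N) = √(N² + p²)
339*M(U(-3, 3), 4) - 285 = 339*√(4² + 3²) - 285 = 339*√(16 + 9) - 285 = 339*√25 - 285 = 339*5 - 285 = 1695 - 285 = 1410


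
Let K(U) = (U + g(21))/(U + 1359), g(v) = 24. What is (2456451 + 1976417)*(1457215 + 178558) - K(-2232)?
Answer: 2110089244005788/291 ≈ 7.2512e+12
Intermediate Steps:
K(U) = (24 + U)/(1359 + U) (K(U) = (U + 24)/(U + 1359) = (24 + U)/(1359 + U))
(2456451 + 1976417)*(1457215 + 178558) - K(-2232) = (2456451 + 1976417)*(1457215 + 178558) - (24 - 2232)/(1359 - 2232) = 4432868*1635773 - (-2208)/(-873) = 7251165786964 - (-1)*(-2208)/873 = 7251165786964 - 1*736/291 = 7251165786964 - 736/291 = 2110089244005788/291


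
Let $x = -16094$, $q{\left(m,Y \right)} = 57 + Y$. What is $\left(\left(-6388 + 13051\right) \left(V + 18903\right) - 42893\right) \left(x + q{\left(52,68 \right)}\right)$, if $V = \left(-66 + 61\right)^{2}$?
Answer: $-2013281630499$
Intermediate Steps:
$V = 25$ ($V = \left(-5\right)^{2} = 25$)
$\left(\left(-6388 + 13051\right) \left(V + 18903\right) - 42893\right) \left(x + q{\left(52,68 \right)}\right) = \left(\left(-6388 + 13051\right) \left(25 + 18903\right) - 42893\right) \left(-16094 + \left(57 + 68\right)\right) = \left(6663 \cdot 18928 - 42893\right) \left(-16094 + 125\right) = \left(126117264 - 42893\right) \left(-15969\right) = 126074371 \left(-15969\right) = -2013281630499$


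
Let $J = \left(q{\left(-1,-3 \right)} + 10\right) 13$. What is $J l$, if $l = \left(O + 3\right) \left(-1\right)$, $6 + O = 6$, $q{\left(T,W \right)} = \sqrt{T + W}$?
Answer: $-390 - 78 i \approx -390.0 - 78.0 i$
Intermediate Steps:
$O = 0$ ($O = -6 + 6 = 0$)
$l = -3$ ($l = \left(0 + 3\right) \left(-1\right) = 3 \left(-1\right) = -3$)
$J = 130 + 26 i$ ($J = \left(\sqrt{-1 - 3} + 10\right) 13 = \left(\sqrt{-4} + 10\right) 13 = \left(2 i + 10\right) 13 = \left(10 + 2 i\right) 13 = 130 + 26 i \approx 130.0 + 26.0 i$)
$J l = \left(130 + 26 i\right) \left(-3\right) = -390 - 78 i$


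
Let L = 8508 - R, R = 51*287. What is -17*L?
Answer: 104193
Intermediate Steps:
R = 14637
L = -6129 (L = 8508 - 1*14637 = 8508 - 14637 = -6129)
-17*L = -17*(-6129) = 104193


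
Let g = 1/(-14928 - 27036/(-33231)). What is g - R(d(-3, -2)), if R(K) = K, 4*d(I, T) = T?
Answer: 82663145/165348444 ≈ 0.49993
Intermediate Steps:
d(I, T) = T/4
g = -11077/165348444 (g = 1/(-14928 - 27036*(-1/33231)) = 1/(-14928 + 9012/11077) = 1/(-165348444/11077) = -11077/165348444 ≈ -6.6992e-5)
g - R(d(-3, -2)) = -11077/165348444 - (-2)/4 = -11077/165348444 - 1*(-½) = -11077/165348444 + ½ = 82663145/165348444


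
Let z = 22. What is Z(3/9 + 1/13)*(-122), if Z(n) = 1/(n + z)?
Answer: -2379/437 ≈ -5.4439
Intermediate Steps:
Z(n) = 1/(22 + n) (Z(n) = 1/(n + 22) = 1/(22 + n))
Z(3/9 + 1/13)*(-122) = -122/(22 + (3/9 + 1/13)) = -122/(22 + (3*(⅑) + 1*(1/13))) = -122/(22 + (⅓ + 1/13)) = -122/(22 + 16/39) = -122/(874/39) = (39/874)*(-122) = -2379/437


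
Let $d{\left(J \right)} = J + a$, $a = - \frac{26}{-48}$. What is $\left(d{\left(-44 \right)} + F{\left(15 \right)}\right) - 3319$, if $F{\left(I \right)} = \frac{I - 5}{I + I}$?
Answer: $- \frac{26897}{8} \approx -3362.1$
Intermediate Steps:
$a = \frac{13}{24}$ ($a = \left(-26\right) \left(- \frac{1}{48}\right) = \frac{13}{24} \approx 0.54167$)
$F{\left(I \right)} = \frac{-5 + I}{2 I}$
$d{\left(J \right)} = \frac{13}{24} + J$ ($d{\left(J \right)} = J + \frac{13}{24} = \frac{13}{24} + J$)
$\left(d{\left(-44 \right)} + F{\left(15 \right)}\right) - 3319 = \left(\left(\frac{13}{24} - 44\right) + \frac{-5 + 15}{2 \cdot 15}\right) - 3319 = \left(- \frac{1043}{24} + \frac{1}{2} \cdot \frac{1}{15} \cdot 10\right) - 3319 = \left(- \frac{1043}{24} + \frac{1}{3}\right) - 3319 = - \frac{345}{8} - 3319 = - \frac{26897}{8}$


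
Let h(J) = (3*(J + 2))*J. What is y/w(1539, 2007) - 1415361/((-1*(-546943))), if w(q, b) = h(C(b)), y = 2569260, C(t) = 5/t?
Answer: 377358036381055929/2198163917 ≈ 1.7167e+8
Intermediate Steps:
h(J) = J*(6 + 3*J) (h(J) = (3*(2 + J))*J = (6 + 3*J)*J = J*(6 + 3*J))
w(q, b) = 15*(2 + 5/b)/b (w(q, b) = 3*(5/b)*(2 + 5/b) = 15*(2 + 5/b)/b)
y/w(1539, 2007) - 1415361/((-1*(-546943))) = 2569260/((15*(5 + 2*2007)/2007**2)) - 1415361/((-1*(-546943))) = 2569260/((15*(1/4028049)*(5 + 4014))) - 1415361/546943 = 2569260/((15*(1/4028049)*4019)) - 1415361*1/546943 = 2569260/(20095/1342683) - 1415361/546943 = 2569260*(1342683/20095) - 1415361/546943 = 689940344916/4019 - 1415361/546943 = 377358036381055929/2198163917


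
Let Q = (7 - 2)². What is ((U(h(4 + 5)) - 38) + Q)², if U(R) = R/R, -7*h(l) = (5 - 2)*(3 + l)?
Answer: 144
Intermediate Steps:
h(l) = -9/7 - 3*l/7 (h(l) = -(5 - 2)*(3 + l)/7 = -3*(3 + l)/7 = -(9 + 3*l)/7 = -9/7 - 3*l/7)
U(R) = 1
Q = 25 (Q = 5² = 25)
((U(h(4 + 5)) - 38) + Q)² = ((1 - 38) + 25)² = (-37 + 25)² = (-12)² = 144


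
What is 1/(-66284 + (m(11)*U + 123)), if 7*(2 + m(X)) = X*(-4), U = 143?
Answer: -7/471421 ≈ -1.4849e-5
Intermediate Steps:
m(X) = -2 - 4*X/7 (m(X) = -2 + (X*(-4))/7 = -2 + (-4*X)/7 = -2 - 4*X/7)
1/(-66284 + (m(11)*U + 123)) = 1/(-66284 + ((-2 - 4/7*11)*143 + 123)) = 1/(-66284 + ((-2 - 44/7)*143 + 123)) = 1/(-66284 + (-58/7*143 + 123)) = 1/(-66284 + (-8294/7 + 123)) = 1/(-66284 - 7433/7) = 1/(-471421/7) = -7/471421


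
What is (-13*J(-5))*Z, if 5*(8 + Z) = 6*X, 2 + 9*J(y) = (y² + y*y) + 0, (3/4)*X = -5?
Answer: 3328/3 ≈ 1109.3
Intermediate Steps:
X = -20/3 (X = (4/3)*(-5) = -20/3 ≈ -6.6667)
J(y) = -2/9 + 2*y²/9 (J(y) = -2/9 + ((y² + y*y) + 0)/9 = -2/9 + ((y² + y²) + 0)/9 = -2/9 + (2*y² + 0)/9 = -2/9 + (2*y²)/9 = -2/9 + 2*y²/9)
Z = -16 (Z = -8 + (6*(-20/3))/5 = -8 + (⅕)*(-40) = -8 - 8 = -16)
(-13*J(-5))*Z = -13*(-2/9 + (2/9)*(-5)²)*(-16) = -13*(-2/9 + (2/9)*25)*(-16) = -13*(-2/9 + 50/9)*(-16) = -13*16/3*(-16) = -208/3*(-16) = 3328/3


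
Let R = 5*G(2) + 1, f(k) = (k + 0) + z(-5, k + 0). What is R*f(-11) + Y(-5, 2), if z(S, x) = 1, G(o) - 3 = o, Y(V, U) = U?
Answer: -258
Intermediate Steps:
G(o) = 3 + o
f(k) = 1 + k (f(k) = (k + 0) + 1 = k + 1 = 1 + k)
R = 26 (R = 5*(3 + 2) + 1 = 5*5 + 1 = 25 + 1 = 26)
R*f(-11) + Y(-5, 2) = 26*(1 - 11) + 2 = 26*(-10) + 2 = -260 + 2 = -258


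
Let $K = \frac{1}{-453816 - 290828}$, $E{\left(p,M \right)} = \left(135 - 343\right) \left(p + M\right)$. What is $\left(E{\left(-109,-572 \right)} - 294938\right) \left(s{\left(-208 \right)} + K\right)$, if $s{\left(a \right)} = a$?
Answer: $\frac{11871233867685}{372322} \approx 3.1884 \cdot 10^{7}$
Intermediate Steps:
$E{\left(p,M \right)} = - 208 M - 208 p$ ($E{\left(p,M \right)} = - 208 \left(M + p\right) = - 208 M - 208 p$)
$K = - \frac{1}{744644}$ ($K = \frac{1}{-744644} = - \frac{1}{744644} \approx -1.3429 \cdot 10^{-6}$)
$\left(E{\left(-109,-572 \right)} - 294938\right) \left(s{\left(-208 \right)} + K\right) = \left(\left(\left(-208\right) \left(-572\right) - -22672\right) - 294938\right) \left(-208 - \frac{1}{744644}\right) = \left(\left(118976 + 22672\right) - 294938\right) \left(- \frac{154885953}{744644}\right) = \left(141648 - 294938\right) \left(- \frac{154885953}{744644}\right) = \left(-153290\right) \left(- \frac{154885953}{744644}\right) = \frac{11871233867685}{372322}$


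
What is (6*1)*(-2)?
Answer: -12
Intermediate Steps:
(6*1)*(-2) = 6*(-2) = -12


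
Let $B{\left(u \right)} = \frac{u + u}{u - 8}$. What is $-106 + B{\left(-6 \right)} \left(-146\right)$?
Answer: $- \frac{1618}{7} \approx -231.14$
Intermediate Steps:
$B{\left(u \right)} = \frac{2 u}{-8 + u}$
$-106 + B{\left(-6 \right)} \left(-146\right) = -106 + 2 \left(-6\right) \frac{1}{-8 - 6} \left(-146\right) = -106 + 2 \left(-6\right) \frac{1}{-14} \left(-146\right) = -106 + 2 \left(-6\right) \left(- \frac{1}{14}\right) \left(-146\right) = -106 + \frac{6}{7} \left(-146\right) = -106 - \frac{876}{7} = - \frac{1618}{7}$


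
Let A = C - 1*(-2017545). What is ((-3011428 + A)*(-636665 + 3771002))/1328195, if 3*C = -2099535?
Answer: -5308714338336/1328195 ≈ -3.9969e+6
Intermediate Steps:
C = -699845 (C = (⅓)*(-2099535) = -699845)
A = 1317700 (A = -699845 - 1*(-2017545) = -699845 + 2017545 = 1317700)
((-3011428 + A)*(-636665 + 3771002))/1328195 = ((-3011428 + 1317700)*(-636665 + 3771002))/1328195 = -1693728*3134337*(1/1328195) = -5308714338336*1/1328195 = -5308714338336/1328195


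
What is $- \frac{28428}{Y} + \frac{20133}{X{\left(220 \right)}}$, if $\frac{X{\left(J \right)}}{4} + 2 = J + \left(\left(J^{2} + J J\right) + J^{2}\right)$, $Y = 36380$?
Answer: $- \frac{232401957}{311194520} \approx -0.74681$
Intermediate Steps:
$X{\left(J \right)} = -8 + 4 J + 12 J^{2}$ ($X{\left(J \right)} = -8 + 4 \left(J + \left(\left(J^{2} + J J\right) + J^{2}\right)\right) = -8 + 4 \left(J + \left(\left(J^{2} + J^{2}\right) + J^{2}\right)\right) = -8 + 4 \left(J + \left(2 J^{2} + J^{2}\right)\right) = -8 + 4 \left(J + 3 J^{2}\right) = -8 + \left(4 J + 12 J^{2}\right) = -8 + 4 J + 12 J^{2}$)
$- \frac{28428}{Y} + \frac{20133}{X{\left(220 \right)}} = - \frac{28428}{36380} + \frac{20133}{-8 + 4 \cdot 220 + 12 \cdot 220^{2}} = \left(-28428\right) \frac{1}{36380} + \frac{20133}{-8 + 880 + 12 \cdot 48400} = - \frac{7107}{9095} + \frac{20133}{-8 + 880 + 580800} = - \frac{7107}{9095} + \frac{20133}{581672} = - \frac{232401957}{311194520}$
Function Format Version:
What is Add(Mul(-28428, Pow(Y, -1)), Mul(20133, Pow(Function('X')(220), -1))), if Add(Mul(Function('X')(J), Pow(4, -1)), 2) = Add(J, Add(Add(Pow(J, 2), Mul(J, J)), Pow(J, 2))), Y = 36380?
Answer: Rational(-232401957, 311194520) ≈ -0.74681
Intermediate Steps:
Function('X')(J) = Add(-8, Mul(4, J), Mul(12, Pow(J, 2))) (Function('X')(J) = Add(-8, Mul(4, Add(J, Add(Add(Pow(J, 2), Mul(J, J)), Pow(J, 2))))) = Add(-8, Mul(4, Add(J, Add(Add(Pow(J, 2), Pow(J, 2)), Pow(J, 2))))) = Add(-8, Mul(4, Add(J, Add(Mul(2, Pow(J, 2)), Pow(J, 2))))) = Add(-8, Mul(4, Add(J, Mul(3, Pow(J, 2))))) = Add(-8, Add(Mul(4, J), Mul(12, Pow(J, 2)))) = Add(-8, Mul(4, J), Mul(12, Pow(J, 2))))
Add(Mul(-28428, Pow(Y, -1)), Mul(20133, Pow(Function('X')(220), -1))) = Add(Mul(-28428, Pow(36380, -1)), Mul(20133, Pow(Add(-8, Mul(4, 220), Mul(12, Pow(220, 2))), -1))) = Add(Mul(-28428, Rational(1, 36380)), Mul(20133, Pow(Add(-8, 880, Mul(12, 48400)), -1))) = Add(Rational(-7107, 9095), Mul(20133, Pow(Add(-8, 880, 580800), -1))) = Add(Rational(-7107, 9095), Mul(20133, Pow(581672, -1))) = Add(Rational(-7107, 9095), Mul(20133, Rational(1, 581672))) = Add(Rational(-7107, 9095), Rational(20133, 581672)) = Rational(-232401957, 311194520)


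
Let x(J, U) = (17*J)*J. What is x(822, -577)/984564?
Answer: 319073/27349 ≈ 11.667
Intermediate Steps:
x(J, U) = 17*J**2
x(822, -577)/984564 = (17*822**2)/984564 = (17*675684)*(1/984564) = 11486628*(1/984564) = 319073/27349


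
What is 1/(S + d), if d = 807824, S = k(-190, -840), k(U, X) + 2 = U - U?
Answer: 1/807822 ≈ 1.2379e-6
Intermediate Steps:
k(U, X) = -2 (k(U, X) = -2 + (U - U) = -2 + 0 = -2)
S = -2
1/(S + d) = 1/(-2 + 807824) = 1/807822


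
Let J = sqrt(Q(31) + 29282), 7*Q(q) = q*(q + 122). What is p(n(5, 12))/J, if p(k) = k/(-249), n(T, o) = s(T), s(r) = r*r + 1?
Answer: -26*sqrt(1468019)/52219533 ≈ -0.00060326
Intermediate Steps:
s(r) = 1 + r**2 (s(r) = r**2 + 1 = 1 + r**2)
Q(q) = q*(122 + q)/7 (Q(q) = (q*(q + 122))/7 = (q*(122 + q))/7 = q*(122 + q)/7)
n(T, o) = 1 + T**2
p(k) = -k/249 (p(k) = k*(-1/249) = -k/249)
J = sqrt(1468019)/7 (J = sqrt((1/7)*31*(122 + 31) + 29282) = sqrt((1/7)*31*153 + 29282) = sqrt(4743/7 + 29282) = sqrt(209717/7) = sqrt(1468019)/7 ≈ 173.09)
p(n(5, 12))/J = (-(1 + 5**2)/249)/((sqrt(1468019)/7)) = (-(1 + 25)/249)*(sqrt(1468019)/209717) = (-1/249*26)*(sqrt(1468019)/209717) = -26*sqrt(1468019)/52219533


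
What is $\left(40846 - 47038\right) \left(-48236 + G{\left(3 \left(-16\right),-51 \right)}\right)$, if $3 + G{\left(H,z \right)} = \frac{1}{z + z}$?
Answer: $\frac{5077831128}{17} \approx 2.987 \cdot 10^{8}$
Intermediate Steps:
$G{\left(H,z \right)} = -3 + \frac{1}{2 z}$ ($G{\left(H,z \right)} = -3 + \frac{1}{z + z} = -3 + \frac{1}{2 z}$)
$\left(40846 - 47038\right) \left(-48236 + G{\left(3 \left(-16\right),-51 \right)}\right) = \left(40846 - 47038\right) \left(-48236 - \left(3 - \frac{1}{2 \left(-51\right)}\right)\right) = - 6192 \left(-48236 + \left(-3 + \frac{1}{2} \left(- \frac{1}{51}\right)\right)\right) = - 6192 \left(-48236 - \frac{307}{102}\right) = \left(-6192\right) \left(- \frac{4920379}{102}\right) = \frac{5077831128}{17}$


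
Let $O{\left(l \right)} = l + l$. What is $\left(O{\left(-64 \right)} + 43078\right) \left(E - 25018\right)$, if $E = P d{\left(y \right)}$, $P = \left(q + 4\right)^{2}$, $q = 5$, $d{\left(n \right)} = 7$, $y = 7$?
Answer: $-1050170450$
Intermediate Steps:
$O{\left(l \right)} = 2 l$
$P = 81$ ($P = \left(5 + 4\right)^{2} = 9^{2} = 81$)
$E = 567$ ($E = 81 \cdot 7 = 567$)
$\left(O{\left(-64 \right)} + 43078\right) \left(E - 25018\right) = \left(2 \left(-64\right) + 43078\right) \left(567 - 25018\right) = \left(-128 + 43078\right) \left(-24451\right) = 42950 \left(-24451\right) = -1050170450$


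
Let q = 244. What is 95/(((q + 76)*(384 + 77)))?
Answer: 19/29504 ≈ 0.00064398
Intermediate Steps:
95/(((q + 76)*(384 + 77))) = 95/(((244 + 76)*(384 + 77))) = 95/((320*461)) = 95/147520 = 95*(1/147520) = 19/29504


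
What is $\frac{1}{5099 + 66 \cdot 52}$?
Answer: $\frac{1}{8531} \approx 0.00011722$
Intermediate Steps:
$\frac{1}{5099 + 66 \cdot 52} = \frac{1}{5099 + 3432} = \frac{1}{8531}$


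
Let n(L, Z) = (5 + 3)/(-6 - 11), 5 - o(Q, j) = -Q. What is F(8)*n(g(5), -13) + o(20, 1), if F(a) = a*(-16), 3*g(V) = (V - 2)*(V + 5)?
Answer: 1449/17 ≈ 85.235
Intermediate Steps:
o(Q, j) = 5 + Q (o(Q, j) = 5 - (-1)*Q = 5 + Q)
g(V) = (-2 + V)*(5 + V)/3 (g(V) = ((V - 2)*(V + 5))/3 = ((-2 + V)*(5 + V))/3 = (-2 + V)*(5 + V)/3)
F(a) = -16*a
n(L, Z) = -8/17 (n(L, Z) = 8/(-17) = 8*(-1/17) = -8/17)
F(8)*n(g(5), -13) + o(20, 1) = -16*8*(-8/17) + (5 + 20) = -128*(-8/17) + 25 = 1024/17 + 25 = 1449/17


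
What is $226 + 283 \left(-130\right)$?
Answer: $-36564$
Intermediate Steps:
$226 + 283 \left(-130\right) = 226 - 36790 = -36564$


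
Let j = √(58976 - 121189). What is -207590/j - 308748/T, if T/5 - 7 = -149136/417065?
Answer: -25753596924/2770319 + 207590*I*√62213/62213 ≈ -9296.3 + 832.27*I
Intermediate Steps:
T = 2770319/83413 (T = 35 + 5*(-149136/417065) = 35 - 149136/83413 = 2770319/83413 ≈ 33.212)
j = I*√62213 (j = √(-62213) = I*√62213 ≈ 249.43*I)
-207590/j - 308748/T = -207590*(-I*√62213/62213) - 308748/2770319/83413 = -(-207590)*I*√62213/62213 - 308748*83413/2770319 = 207590*I*√62213/62213 - 25753596924/2770319 = -25753596924/2770319 + 207590*I*√62213/62213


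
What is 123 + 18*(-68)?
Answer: -1101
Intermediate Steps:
123 + 18*(-68) = 123 - 1224 = -1101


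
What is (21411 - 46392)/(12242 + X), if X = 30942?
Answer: -24981/43184 ≈ -0.57848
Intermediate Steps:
(21411 - 46392)/(12242 + X) = (21411 - 46392)/(12242 + 30942) = -24981/43184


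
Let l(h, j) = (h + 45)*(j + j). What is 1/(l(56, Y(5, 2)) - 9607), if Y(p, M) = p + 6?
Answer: -1/7385 ≈ -0.00013541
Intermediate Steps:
Y(p, M) = 6 + p
l(h, j) = 2*j*(45 + h) (l(h, j) = (45 + h)*(2*j) = 2*j*(45 + h))
1/(l(56, Y(5, 2)) - 9607) = 1/(2*(6 + 5)*(45 + 56) - 9607) = 1/(2*11*101 - 9607) = 1/(2222 - 9607) = 1/(-7385) = -1/7385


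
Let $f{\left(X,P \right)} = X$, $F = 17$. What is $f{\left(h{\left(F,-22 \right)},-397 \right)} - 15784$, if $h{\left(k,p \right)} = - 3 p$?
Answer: $-15718$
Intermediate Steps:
$f{\left(h{\left(F,-22 \right)},-397 \right)} - 15784 = \left(-3\right) \left(-22\right) - 15784 = 66 - 15784 = -15718$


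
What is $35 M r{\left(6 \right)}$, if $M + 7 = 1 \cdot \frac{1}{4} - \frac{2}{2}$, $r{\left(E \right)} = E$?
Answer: $- \frac{3255}{2} \approx -1627.5$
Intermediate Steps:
$M = - \frac{31}{4}$ ($M = -7 + \left(1 \cdot \frac{1}{4} - \frac{2}{2}\right) = -7 + \left(1 \cdot \frac{1}{4} - 1\right) = -7 + \left(\frac{1}{4} - 1\right) = -7 - \frac{3}{4} = - \frac{31}{4} \approx -7.75$)
$35 M r{\left(6 \right)} = 35 \left(- \frac{31}{4}\right) 6 = \left(- \frac{1085}{4}\right) 6 = - \frac{3255}{2}$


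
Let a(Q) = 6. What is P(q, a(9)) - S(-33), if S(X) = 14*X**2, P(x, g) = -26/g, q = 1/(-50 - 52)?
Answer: -45751/3 ≈ -15250.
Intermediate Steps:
q = -1/102 (q = 1/(-102) = -1/102 ≈ -0.0098039)
P(q, a(9)) - S(-33) = -26/6 - 14*(-33)**2 = -26*1/6 - 14*1089 = -13/3 - 1*15246 = -13/3 - 15246 = -45751/3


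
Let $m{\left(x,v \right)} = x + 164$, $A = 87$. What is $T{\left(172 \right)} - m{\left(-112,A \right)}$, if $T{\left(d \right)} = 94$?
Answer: $42$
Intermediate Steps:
$m{\left(x,v \right)} = 164 + x$
$T{\left(172 \right)} - m{\left(-112,A \right)} = 94 - \left(164 - 112\right) = 94 - 52 = 42$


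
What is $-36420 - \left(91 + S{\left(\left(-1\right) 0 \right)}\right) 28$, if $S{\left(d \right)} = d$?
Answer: $-38968$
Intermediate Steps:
$-36420 - \left(91 + S{\left(\left(-1\right) 0 \right)}\right) 28 = -36420 - \left(91 - 0\right) 28 = -36420 - \left(91 + 0\right) 28 = -36420 - 91 \cdot 28 = -36420 - 2548 = -38968$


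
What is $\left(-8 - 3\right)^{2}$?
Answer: $121$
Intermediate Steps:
$\left(-8 - 3\right)^{2} = \left(-11\right)^{2} = 121$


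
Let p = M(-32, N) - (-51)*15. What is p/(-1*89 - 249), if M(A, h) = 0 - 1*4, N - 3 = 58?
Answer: -761/338 ≈ -2.2515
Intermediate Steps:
N = 61 (N = 3 + 58 = 61)
M(A, h) = -4 (M(A, h) = 0 - 4 = -4)
p = 761 (p = -4 - (-51)*15 = -4 - 1*(-765) = -4 + 765 = 761)
p/(-1*89 - 249) = 761/(-1*89 - 249) = 761/(-89 - 249) = 761/(-338) = 761*(-1/338) = -761/338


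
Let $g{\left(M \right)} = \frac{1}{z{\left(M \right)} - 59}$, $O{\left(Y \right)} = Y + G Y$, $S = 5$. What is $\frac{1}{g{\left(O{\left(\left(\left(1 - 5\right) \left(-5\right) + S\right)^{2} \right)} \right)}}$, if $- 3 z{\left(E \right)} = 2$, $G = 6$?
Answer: $- \frac{179}{3} \approx -59.667$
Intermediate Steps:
$z{\left(E \right)} = - \frac{2}{3}$ ($z{\left(E \right)} = \left(- \frac{1}{3}\right) 2 = - \frac{2}{3}$)
$O{\left(Y \right)} = 7 Y$ ($O{\left(Y \right)} = Y + 6 Y = 7 Y$)
$g{\left(M \right)} = - \frac{3}{179}$ ($g{\left(M \right)} = \frac{1}{- \frac{2}{3} - 59} = \frac{1}{- \frac{179}{3}} = - \frac{3}{179}$)
$\frac{1}{g{\left(O{\left(\left(\left(1 - 5\right) \left(-5\right) + S\right)^{2} \right)} \right)}} = \frac{1}{- \frac{3}{179}} = - \frac{179}{3}$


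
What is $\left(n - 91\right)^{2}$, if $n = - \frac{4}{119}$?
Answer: $\frac{117353889}{14161} \approx 8287.1$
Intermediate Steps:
$n = - \frac{4}{119}$ ($n = \left(-4\right) \frac{1}{119} = - \frac{4}{119} \approx -0.033613$)
$\left(n - 91\right)^{2} = \left(- \frac{4}{119} - 91\right)^{2} = \left(- \frac{10833}{119}\right)^{2} = \frac{117353889}{14161}$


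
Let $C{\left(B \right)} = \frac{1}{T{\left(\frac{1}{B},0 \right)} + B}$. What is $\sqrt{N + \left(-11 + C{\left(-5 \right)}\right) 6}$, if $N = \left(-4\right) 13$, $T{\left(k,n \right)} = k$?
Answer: $\frac{i \sqrt{20137}}{13} \approx 10.916 i$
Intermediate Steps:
$C{\left(B \right)} = \frac{1}{B + \frac{1}{B}}$ ($C{\left(B \right)} = \frac{1}{\frac{1}{B} + B} = \frac{1}{B + \frac{1}{B}}$)
$N = -52$
$\sqrt{N + \left(-11 + C{\left(-5 \right)}\right) 6} = \sqrt{-52 + \left(-11 - \frac{5}{1 + \left(-5\right)^{2}}\right) 6} = \sqrt{-52 + \left(-11 - \frac{5}{1 + 25}\right) 6} = \sqrt{-52 + \left(-11 - \frac{5}{26}\right) 6} = \sqrt{-52 - \frac{873}{13}} = \sqrt{- \frac{1549}{13}} = \frac{i \sqrt{20137}}{13}$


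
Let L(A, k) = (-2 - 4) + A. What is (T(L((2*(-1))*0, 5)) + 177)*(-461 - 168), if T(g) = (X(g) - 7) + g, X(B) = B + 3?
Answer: -101269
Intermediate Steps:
X(B) = 3 + B
L(A, k) = -6 + A
T(g) = -4 + 2*g (T(g) = ((3 + g) - 7) + g = (-4 + g) + g = -4 + 2*g)
(T(L((2*(-1))*0, 5)) + 177)*(-461 - 168) = ((-4 + 2*(-6 + (2*(-1))*0)) + 177)*(-461 - 168) = ((-4 + 2*(-6 - 2*0)) + 177)*(-629) = ((-4 + 2*(-6 + 0)) + 177)*(-629) = ((-4 + 2*(-6)) + 177)*(-629) = ((-4 - 12) + 177)*(-629) = (-16 + 177)*(-629) = 161*(-629) = -101269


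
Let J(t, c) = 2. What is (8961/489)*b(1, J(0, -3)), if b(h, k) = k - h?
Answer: 2987/163 ≈ 18.325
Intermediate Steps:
(8961/489)*b(1, J(0, -3)) = (8961/489)*(2 - 1*1) = (8961*(1/489))*(2 - 1) = (2987/163)*1 = 2987/163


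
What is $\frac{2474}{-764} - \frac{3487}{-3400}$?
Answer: $- \frac{1436883}{649400} \approx -2.2126$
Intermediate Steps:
$\frac{2474}{-764} - \frac{3487}{-3400} = 2474 \left(- \frac{1}{764}\right) - - \frac{3487}{3400} = - \frac{1237}{382} + \frac{3487}{3400} = - \frac{1436883}{649400}$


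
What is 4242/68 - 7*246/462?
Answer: 21937/374 ≈ 58.655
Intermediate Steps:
4242/68 - 7*246/462 = 4242*(1/68) - 1722*1/462 = 2121/34 - 41/11 = 21937/374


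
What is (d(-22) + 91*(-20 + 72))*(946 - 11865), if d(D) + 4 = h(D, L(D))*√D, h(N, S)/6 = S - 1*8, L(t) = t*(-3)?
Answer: -51625032 - 3799812*I*√22 ≈ -5.1625e+7 - 1.7823e+7*I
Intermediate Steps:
L(t) = -3*t
h(N, S) = -48 + 6*S (h(N, S) = 6*(S - 1*8) = 6*(S - 8) = 6*(-8 + S) = -48 + 6*S)
d(D) = -4 + √D*(-48 - 18*D) (d(D) = -4 + (-48 + 6*(-3*D))*√D = -4 + (-48 - 18*D)*√D = -4 + √D*(-48 - 18*D))
(d(-22) + 91*(-20 + 72))*(946 - 11865) = ((-4 + 6*√(-22)*(-8 - 3*(-22))) + 91*(-20 + 72))*(946 - 11865) = ((-4 + 6*(I*√22)*(-8 + 66)) + 91*52)*(-10919) = ((-4 + 6*(I*√22)*58) + 4732)*(-10919) = ((-4 + 348*I*√22) + 4732)*(-10919) = (4728 + 348*I*√22)*(-10919) = -51625032 - 3799812*I*√22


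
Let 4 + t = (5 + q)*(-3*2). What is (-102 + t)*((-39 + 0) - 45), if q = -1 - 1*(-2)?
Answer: 11928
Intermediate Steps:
q = 1 (q = -1 + 2 = 1)
t = -40 (t = -4 + (5 + 1)*(-3*2) = -4 + 6*(-6) = -4 - 36 = -40)
(-102 + t)*((-39 + 0) - 45) = (-102 - 40)*((-39 + 0) - 45) = -142*(-39 - 45) = -142*(-84) = 11928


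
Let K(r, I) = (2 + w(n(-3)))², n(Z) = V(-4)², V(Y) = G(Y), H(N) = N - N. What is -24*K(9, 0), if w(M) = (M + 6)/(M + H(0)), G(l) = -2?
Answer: -486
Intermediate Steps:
H(N) = 0
V(Y) = -2
n(Z) = 4 (n(Z) = (-2)² = 4)
w(M) = (6 + M)/M (w(M) = (M + 6)/(M + 0) = (6 + M)/M)
K(r, I) = 81/4 (K(r, I) = (2 + (6 + 4)/4)² = (2 + (¼)*10)² = (2 + 5/2)² = (9/2)² = 81/4)
-24*K(9, 0) = -24*81/4 = -486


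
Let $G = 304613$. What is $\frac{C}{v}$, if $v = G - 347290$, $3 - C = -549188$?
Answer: $- \frac{549191}{42677} \approx -12.869$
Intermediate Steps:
$C = 549191$ ($C = 3 - -549188 = 3 + 549188 = 549191$)
$v = -42677$ ($v = 304613 - 347290 = -42677$)
$\frac{C}{v} = \frac{549191}{-42677} = 549191 \left(- \frac{1}{42677}\right) = - \frac{549191}{42677}$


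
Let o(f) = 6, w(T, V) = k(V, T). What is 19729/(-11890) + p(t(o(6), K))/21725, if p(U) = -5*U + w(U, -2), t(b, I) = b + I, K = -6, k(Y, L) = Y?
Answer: -85727261/51662050 ≈ -1.6594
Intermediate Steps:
w(T, V) = V
t(b, I) = I + b
p(U) = -2 - 5*U (p(U) = -5*U - 2 = -2 - 5*U)
19729/(-11890) + p(t(o(6), K))/21725 = 19729/(-11890) + (-2 - 5*(-6 + 6))/21725 = 19729*(-1/11890) + (-2 - 5*0)*(1/21725) = -19729/11890 + (-2 + 0)*(1/21725) = -19729/11890 - 2*1/21725 = -19729/11890 - 2/21725 = -85727261/51662050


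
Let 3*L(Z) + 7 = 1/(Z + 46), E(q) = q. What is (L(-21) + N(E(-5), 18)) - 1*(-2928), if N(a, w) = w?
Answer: 73592/25 ≈ 2943.7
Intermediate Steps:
L(Z) = -7/3 + 1/(3*(46 + Z)) (L(Z) = -7/3 + 1/(3*(Z + 46)) = -7/3 + 1/(3*(46 + Z)))
(L(-21) + N(E(-5), 18)) - 1*(-2928) = ((-321 - 7*(-21))/(3*(46 - 21)) + 18) - 1*(-2928) = ((1/3)*(-321 + 147)/25 + 18) + 2928 = ((1/3)*(1/25)*(-174) + 18) + 2928 = (-58/25 + 18) + 2928 = 392/25 + 2928 = 73592/25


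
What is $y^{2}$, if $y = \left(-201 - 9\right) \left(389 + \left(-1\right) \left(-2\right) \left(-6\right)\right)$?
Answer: $6267888900$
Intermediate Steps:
$y = -79170$ ($y = - 210 \left(389 + 2 \left(-6\right)\right) = - 210 \left(389 - 12\right) = \left(-210\right) 377 = -79170$)
$y^{2} = \left(-79170\right)^{2} = 6267888900$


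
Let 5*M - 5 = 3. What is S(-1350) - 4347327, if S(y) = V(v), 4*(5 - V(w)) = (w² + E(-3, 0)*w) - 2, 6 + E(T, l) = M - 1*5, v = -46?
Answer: -21739793/5 ≈ -4.3480e+6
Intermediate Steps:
M = 8/5 (M = 1 + (⅕)*3 = 1 + ⅗ = 8/5 ≈ 1.6000)
E(T, l) = -47/5 (E(T, l) = -6 + (8/5 - 1*5) = -6 + (8/5 - 5) = -6 - 17/5 = -47/5)
V(w) = 11/2 - w²/4 + 47*w/20 (V(w) = 5 - ((w² - 47*w/5) - 2)/4 = 5 - (-2 + w² - 47*w/5)/4 = 5 + (½ - w²/4 + 47*w/20) = 11/2 - w²/4 + 47*w/20)
S(y) = -3158/5 (S(y) = 11/2 - ¼*(-46)² + (47/20)*(-46) = 11/2 - ¼*2116 - 1081/10 = 11/2 - 529 - 1081/10 = -3158/5)
S(-1350) - 4347327 = -3158/5 - 4347327 = -21739793/5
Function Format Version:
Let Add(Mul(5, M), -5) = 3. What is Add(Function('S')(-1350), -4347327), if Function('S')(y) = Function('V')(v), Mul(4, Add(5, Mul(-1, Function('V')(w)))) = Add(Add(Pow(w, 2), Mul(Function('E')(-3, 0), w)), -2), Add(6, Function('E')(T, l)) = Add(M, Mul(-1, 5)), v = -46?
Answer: Rational(-21739793, 5) ≈ -4.3480e+6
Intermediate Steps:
M = Rational(8, 5) (M = Add(1, Mul(Rational(1, 5), 3)) = Add(1, Rational(3, 5)) = Rational(8, 5) ≈ 1.6000)
Function('E')(T, l) = Rational(-47, 5) (Function('E')(T, l) = Add(-6, Add(Rational(8, 5), Mul(-1, 5))) = Add(-6, Add(Rational(8, 5), -5)) = Add(-6, Rational(-17, 5)) = Rational(-47, 5))
Function('V')(w) = Add(Rational(11, 2), Mul(Rational(-1, 4), Pow(w, 2)), Mul(Rational(47, 20), w)) (Function('V')(w) = Add(5, Mul(Rational(-1, 4), Add(Add(Pow(w, 2), Mul(Rational(-47, 5), w)), -2))) = Add(5, Mul(Rational(-1, 4), Add(-2, Pow(w, 2), Mul(Rational(-47, 5), w)))) = Add(5, Add(Rational(1, 2), Mul(Rational(-1, 4), Pow(w, 2)), Mul(Rational(47, 20), w))) = Add(Rational(11, 2), Mul(Rational(-1, 4), Pow(w, 2)), Mul(Rational(47, 20), w)))
Function('S')(y) = Rational(-3158, 5) (Function('S')(y) = Add(Rational(11, 2), Mul(Rational(-1, 4), Pow(-46, 2)), Mul(Rational(47, 20), -46)) = Add(Rational(11, 2), Mul(Rational(-1, 4), 2116), Rational(-1081, 10)) = Add(Rational(11, 2), -529, Rational(-1081, 10)) = Rational(-3158, 5))
Add(Function('S')(-1350), -4347327) = Add(Rational(-3158, 5), -4347327) = Rational(-21739793, 5)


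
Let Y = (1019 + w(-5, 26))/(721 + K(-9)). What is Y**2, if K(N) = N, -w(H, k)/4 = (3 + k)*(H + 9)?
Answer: 308025/506944 ≈ 0.60761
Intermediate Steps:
w(H, k) = -4*(3 + k)*(9 + H) (w(H, k) = -4*(3 + k)*(H + 9) = -4*(3 + k)*(9 + H))
Y = 555/712 (Y = (1019 + (-108 - 36*26 - 12*(-5) - 4*(-5)*26))/(721 - 9) = (1019 + (-108 - 936 + 60 + 520))/712 = (1019 - 464)*(1/712) = 555*(1/712) = 555/712 ≈ 0.77949)
Y**2 = (555/712)**2 = 308025/506944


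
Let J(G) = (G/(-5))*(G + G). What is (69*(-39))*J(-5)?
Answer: 26910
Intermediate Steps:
J(G) = -2*G**2/5 (J(G) = (G*(-1/5))*(2*G) = (-G/5)*(2*G) = -2*G**2/5)
(69*(-39))*J(-5) = (69*(-39))*(-2/5*(-5)**2) = -(-5382)*25/5 = -2691*(-10) = 26910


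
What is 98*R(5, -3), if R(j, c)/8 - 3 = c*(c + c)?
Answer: 16464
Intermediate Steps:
R(j, c) = 24 + 16*c² (R(j, c) = 24 + 8*(c*(c + c)) = 24 + 8*(c*(2*c)) = 24 + 8*(2*c²) = 24 + 16*c²)
98*R(5, -3) = 98*(24 + 16*(-3)²) = 98*(24 + 16*9) = 98*(24 + 144) = 98*168 = 16464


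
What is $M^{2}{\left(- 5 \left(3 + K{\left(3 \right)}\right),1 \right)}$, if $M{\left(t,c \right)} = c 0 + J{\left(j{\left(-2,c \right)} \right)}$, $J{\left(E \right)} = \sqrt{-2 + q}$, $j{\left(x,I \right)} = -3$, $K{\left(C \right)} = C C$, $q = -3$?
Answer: $-5$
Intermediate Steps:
$K{\left(C \right)} = C^{2}$
$J{\left(E \right)} = i \sqrt{5}$ ($J{\left(E \right)} = \sqrt{-2 - 3} = \sqrt{-5} = i \sqrt{5}$)
$M{\left(t,c \right)} = i \sqrt{5}$ ($M{\left(t,c \right)} = c 0 + i \sqrt{5} = 0 + i \sqrt{5} = i \sqrt{5}$)
$M^{2}{\left(- 5 \left(3 + K{\left(3 \right)}\right),1 \right)} = \left(i \sqrt{5}\right)^{2} = -5$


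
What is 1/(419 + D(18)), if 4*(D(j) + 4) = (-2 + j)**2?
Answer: 1/479 ≈ 0.0020877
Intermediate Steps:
D(j) = -4 + (-2 + j)**2/4
1/(419 + D(18)) = 1/(419 + (-4 + (-2 + 18)**2/4)) = 1/(419 + (-4 + (1/4)*16**2)) = 1/(419 + (-4 + (1/4)*256)) = 1/(419 + (-4 + 64)) = 1/(419 + 60) = 1/479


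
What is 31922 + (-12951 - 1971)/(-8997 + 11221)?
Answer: 35489803/1112 ≈ 31915.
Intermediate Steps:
31922 + (-12951 - 1971)/(-8997 + 11221) = 31922 - 14922/2224 = 31922 - 14922*1/2224 = 31922 - 7461/1112 = 35489803/1112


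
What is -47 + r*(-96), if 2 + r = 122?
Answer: -11567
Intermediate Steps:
r = 120 (r = -2 + 122 = 120)
-47 + r*(-96) = -47 + 120*(-96) = -47 - 11520 = -11567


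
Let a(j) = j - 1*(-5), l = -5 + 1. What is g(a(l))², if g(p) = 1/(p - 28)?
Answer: 1/729 ≈ 0.0013717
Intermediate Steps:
l = -4
a(j) = 5 + j (a(j) = j + 5 = 5 + j)
g(p) = 1/(-28 + p)
g(a(l))² = (1/(-28 + (5 - 4)))² = (1/(-28 + 1))² = (1/(-27))² = (-1/27)² = 1/729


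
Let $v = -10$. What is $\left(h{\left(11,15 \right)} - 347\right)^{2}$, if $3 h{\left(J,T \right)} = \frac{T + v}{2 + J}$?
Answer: $\frac{183006784}{1521} \approx 1.2032 \cdot 10^{5}$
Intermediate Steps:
$h{\left(J,T \right)} = \frac{-10 + T}{3 \left(2 + J\right)}$ ($h{\left(J,T \right)} = \frac{\left(T - 10\right) \frac{1}{2 + J}}{3} = \frac{\left(-10 + T\right) \frac{1}{2 + J}}{3} = \frac{\frac{1}{2 + J} \left(-10 + T\right)}{3} = \frac{-10 + T}{3 \left(2 + J\right)}$)
$\left(h{\left(11,15 \right)} - 347\right)^{2} = \left(\frac{-10 + 15}{3 \left(2 + 11\right)} - 347\right)^{2} = \left(\frac{1}{3} \cdot \frac{1}{13} \cdot 5 - 347\right)^{2} = \left(\frac{5}{39} - 347\right)^{2} = \left(- \frac{13528}{39}\right)^{2} = \frac{183006784}{1521}$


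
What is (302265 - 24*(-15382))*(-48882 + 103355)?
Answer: 36574969809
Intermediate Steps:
(302265 - 24*(-15382))*(-48882 + 103355) = (302265 + 369168)*54473 = 671433*54473 = 36574969809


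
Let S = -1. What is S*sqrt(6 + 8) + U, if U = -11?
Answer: -11 - sqrt(14) ≈ -14.742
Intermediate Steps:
S*sqrt(6 + 8) + U = -sqrt(6 + 8) - 11 = -sqrt(14) - 11 = -11 - sqrt(14)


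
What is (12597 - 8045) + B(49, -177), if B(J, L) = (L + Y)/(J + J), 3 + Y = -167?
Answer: 445749/98 ≈ 4548.5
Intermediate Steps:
Y = -170 (Y = -3 - 167 = -170)
B(J, L) = (-170 + L)/(2*J) (B(J, L) = (L - 170)/(J + J) = (-170 + L)/((2*J)) = (-170 + L)*(1/(2*J)) = (-170 + L)/(2*J))
(12597 - 8045) + B(49, -177) = (12597 - 8045) + (½)*(-170 - 177)/49 = 4552 + (½)*(1/49)*(-347) = 4552 - 347/98 = 445749/98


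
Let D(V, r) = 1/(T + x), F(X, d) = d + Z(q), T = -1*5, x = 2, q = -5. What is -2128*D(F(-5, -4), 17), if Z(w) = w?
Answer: 2128/3 ≈ 709.33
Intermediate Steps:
T = -5
F(X, d) = -5 + d (F(X, d) = d - 5 = -5 + d)
D(V, r) = -⅓ (D(V, r) = 1/(-5 + 2) = 1/(-3) = -⅓)
-2128*D(F(-5, -4), 17) = -2128*(-⅓) = 2128/3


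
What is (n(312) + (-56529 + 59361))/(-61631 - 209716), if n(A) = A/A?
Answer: -2833/271347 ≈ -0.010440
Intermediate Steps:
n(A) = 1
(n(312) + (-56529 + 59361))/(-61631 - 209716) = (1 + (-56529 + 59361))/(-61631 - 209716) = (1 + 2832)/(-271347) = 2833*(-1/271347) = -2833/271347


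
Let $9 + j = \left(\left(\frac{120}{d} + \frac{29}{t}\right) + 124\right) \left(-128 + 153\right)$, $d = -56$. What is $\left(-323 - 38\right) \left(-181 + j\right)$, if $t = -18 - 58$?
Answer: $- \frac{28776355}{28} \approx -1.0277 \cdot 10^{6}$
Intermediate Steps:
$t = -76$ ($t = -18 - 58 = -76$)
$j = \frac{1610837}{532}$ ($j = -9 + \left(\left(\frac{120}{-56} + \frac{29}{-76}\right) + 124\right) \left(-128 + 153\right) = -9 + \left(\left(120 \left(- \frac{1}{56}\right) + 29 \left(- \frac{1}{76}\right)\right) + 124\right) 25 = -9 + \left(\left(- \frac{15}{7} - \frac{29}{76}\right) + 124\right) 25 = -9 + \left(- \frac{1343}{532} + 124\right) 25 = -9 + \frac{64625}{532} \cdot 25 = -9 + \frac{1615625}{532} = \frac{1610837}{532} \approx 3027.9$)
$\left(-323 - 38\right) \left(-181 + j\right) = \left(-323 - 38\right) \left(-181 + \frac{1610837}{532}\right) = \left(-361\right) \frac{1514545}{532} = - \frac{28776355}{28}$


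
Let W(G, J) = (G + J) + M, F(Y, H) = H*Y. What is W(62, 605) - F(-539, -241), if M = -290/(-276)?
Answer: -17833871/138 ≈ -1.2923e+5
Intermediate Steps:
M = 145/138 (M = -290*(-1/276) = 145/138 ≈ 1.0507)
W(G, J) = 145/138 + G + J (W(G, J) = (G + J) + 145/138 = 145/138 + G + J)
W(62, 605) - F(-539, -241) = (145/138 + 62 + 605) - (-241)*(-539) = 92191/138 - 1*129899 = 92191/138 - 129899 = -17833871/138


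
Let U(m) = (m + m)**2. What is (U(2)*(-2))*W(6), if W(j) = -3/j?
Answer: 16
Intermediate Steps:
U(m) = 4*m**2 (U(m) = (2*m)**2 = 4*m**2)
(U(2)*(-2))*W(6) = ((4*2**2)*(-2))*(-3/6) = ((4*4)*(-2))*(-3*1/6) = (16*(-2))*(-1/2) = -32*(-1/2) = 16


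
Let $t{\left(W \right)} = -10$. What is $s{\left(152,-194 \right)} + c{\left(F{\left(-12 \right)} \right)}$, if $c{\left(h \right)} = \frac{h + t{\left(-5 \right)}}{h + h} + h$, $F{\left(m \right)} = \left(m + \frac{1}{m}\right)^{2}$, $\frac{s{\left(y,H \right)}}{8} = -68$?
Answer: $- \frac{240710731}{605520} \approx -397.53$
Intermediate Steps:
$s{\left(y,H \right)} = -544$ ($s{\left(y,H \right)} = 8 \left(-68\right) = -544$)
$c{\left(h \right)} = h + \frac{-10 + h}{2 h}$ ($c{\left(h \right)} = \frac{h - 10}{h + h} + h = \frac{-10 + h}{2 h} + h = h + \frac{-10 + h}{2 h}$)
$s{\left(152,-194 \right)} + c{\left(F{\left(-12 \right)} \right)} = -544 + \left(\frac{1}{2} + \frac{\left(1 + \left(-12\right)^{2}\right)^{2}}{144} - \frac{5}{\frac{1}{144} \left(1 + \left(-12\right)^{2}\right)^{2}}\right) = -544 + \left(\frac{1}{2} + \frac{\left(1 + 144\right)^{2}}{144} - \frac{5}{\frac{1}{144} \left(1 + 144\right)^{2}}\right) = -544 + \left(\frac{1}{2} + \frac{145^{2}}{144} - \frac{5}{\frac{1}{144} \cdot 145^{2}}\right) = -544 + \left(\frac{1}{2} + \frac{1}{144} \cdot 21025 - \frac{5}{\frac{1}{144} \cdot 21025}\right) = -544 + \left(\frac{1}{2} + \frac{21025}{144} - \frac{5}{\frac{21025}{144}}\right) = -544 + \left(\frac{1}{2} + \frac{21025}{144} - \frac{144}{4205}\right) = -544 + \frac{88692149}{605520} = - \frac{240710731}{605520}$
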